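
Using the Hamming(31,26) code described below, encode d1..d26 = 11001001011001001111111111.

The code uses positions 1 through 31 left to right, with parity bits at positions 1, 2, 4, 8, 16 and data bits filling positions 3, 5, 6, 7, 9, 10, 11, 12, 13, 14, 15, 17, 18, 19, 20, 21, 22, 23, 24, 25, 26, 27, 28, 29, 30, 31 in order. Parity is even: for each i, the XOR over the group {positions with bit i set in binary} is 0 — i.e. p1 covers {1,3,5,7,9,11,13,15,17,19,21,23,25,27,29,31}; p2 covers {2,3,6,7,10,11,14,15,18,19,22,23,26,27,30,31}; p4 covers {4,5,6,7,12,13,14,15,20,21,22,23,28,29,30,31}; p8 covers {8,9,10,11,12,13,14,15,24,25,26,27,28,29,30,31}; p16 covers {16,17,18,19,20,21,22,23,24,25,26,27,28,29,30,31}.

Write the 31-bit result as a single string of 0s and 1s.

Place data at non-parity positions: p1 p2 1 p4 1 0 0 p8 1 0 0 1 0 1 1 p16 0 0 1 0 0 1 1 1 1 1 1 1 1 1 1
p1 (pos 1,3,5,7,9,11,13,15,17,19,21,23,25,27,29,31): XOR of data positions = 1⊕1⊕0⊕1⊕0⊕0⊕1⊕0⊕1⊕0⊕1⊕1⊕1⊕1⊕1 = 0
p2 (pos 2,3,6,7,10,11,14,15,18,19,22,23,26,27,30,31): XOR of data positions = 1⊕0⊕0⊕0⊕0⊕1⊕1⊕0⊕1⊕1⊕1⊕1⊕1⊕1⊕1 = 0
p4 (pos 4,5,6,7,12,13,14,15,20,21,22,23,28,29,30,31): XOR of data positions = 1⊕0⊕0⊕1⊕0⊕1⊕1⊕0⊕0⊕1⊕1⊕1⊕1⊕1⊕1 = 0
p8 (pos 8,9,10,11,12,13,14,15,24,25,26,27,28,29,30,31): XOR of data positions = 1⊕0⊕0⊕1⊕0⊕1⊕1⊕1⊕1⊕1⊕1⊕1⊕1⊕1⊕1 = 0
p16 (pos 16,17,18,19,20,21,22,23,24,25,26,27,28,29,30,31): XOR of data positions = 0⊕0⊕1⊕0⊕0⊕1⊕1⊕1⊕1⊕1⊕1⊕1⊕1⊕1⊕1 = 1
Codeword: 0010100010010111001001111111111

0010100010010111001001111111111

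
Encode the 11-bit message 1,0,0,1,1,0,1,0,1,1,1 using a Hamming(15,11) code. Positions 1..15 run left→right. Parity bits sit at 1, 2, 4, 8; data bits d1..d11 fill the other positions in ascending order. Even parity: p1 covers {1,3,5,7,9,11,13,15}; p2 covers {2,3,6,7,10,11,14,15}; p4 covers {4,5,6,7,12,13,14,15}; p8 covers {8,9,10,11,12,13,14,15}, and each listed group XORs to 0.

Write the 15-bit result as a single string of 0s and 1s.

011000111010111

Place data at non-parity positions: p1 p2 1 p4 0 0 1 p8 1 0 1 0 1 1 1
p1 (pos 1,3,5,7,9,11,13,15): XOR of data positions = 1⊕0⊕1⊕1⊕1⊕1⊕1 = 0
p2 (pos 2,3,6,7,10,11,14,15): XOR of data positions = 1⊕0⊕1⊕0⊕1⊕1⊕1 = 1
p4 (pos 4,5,6,7,12,13,14,15): XOR of data positions = 0⊕0⊕1⊕0⊕1⊕1⊕1 = 0
p8 (pos 8,9,10,11,12,13,14,15): XOR of data positions = 1⊕0⊕1⊕0⊕1⊕1⊕1 = 1
Codeword: 011000111010111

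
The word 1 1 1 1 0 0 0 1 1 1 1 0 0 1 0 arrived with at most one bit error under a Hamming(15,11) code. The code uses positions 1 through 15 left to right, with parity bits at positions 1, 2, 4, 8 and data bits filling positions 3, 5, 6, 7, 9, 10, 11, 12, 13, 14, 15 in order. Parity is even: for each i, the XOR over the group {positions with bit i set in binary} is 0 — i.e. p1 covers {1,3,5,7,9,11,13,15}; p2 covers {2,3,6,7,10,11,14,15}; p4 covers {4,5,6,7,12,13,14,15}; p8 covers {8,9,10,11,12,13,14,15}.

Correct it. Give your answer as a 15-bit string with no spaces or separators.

111100011010010

s1 (pos 1,3,5,7,9,11,13,15): 1⊕1⊕0⊕0⊕1⊕1⊕0⊕0 = 0
s2 (pos 2,3,6,7,10,11,14,15): 1⊕1⊕0⊕0⊕1⊕1⊕1⊕0 = 1
s4 (pos 4,5,6,7,12,13,14,15): 1⊕0⊕0⊕0⊕0⊕0⊕1⊕0 = 0
s8 (pos 8,9,10,11,12,13,14,15): 1⊕1⊕1⊕1⊕0⊕0⊕1⊕0 = 1
Syndrome s8…s1 = 1010 → error at position 10.
Flip position 10: 111100011110010 → 111100011010010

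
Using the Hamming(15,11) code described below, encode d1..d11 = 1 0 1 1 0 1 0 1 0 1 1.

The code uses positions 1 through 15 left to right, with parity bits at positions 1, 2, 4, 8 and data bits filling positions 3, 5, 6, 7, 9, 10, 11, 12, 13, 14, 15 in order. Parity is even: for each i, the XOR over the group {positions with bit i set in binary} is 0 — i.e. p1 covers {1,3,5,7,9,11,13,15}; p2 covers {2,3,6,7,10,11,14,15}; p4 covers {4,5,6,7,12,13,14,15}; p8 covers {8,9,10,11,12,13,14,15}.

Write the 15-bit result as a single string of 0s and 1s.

Place data at non-parity positions: p1 p2 1 p4 0 1 1 p8 0 1 0 1 0 1 1
p1 (pos 1,3,5,7,9,11,13,15): XOR of data positions = 1⊕0⊕1⊕0⊕0⊕0⊕1 = 1
p2 (pos 2,3,6,7,10,11,14,15): XOR of data positions = 1⊕1⊕1⊕1⊕0⊕1⊕1 = 0
p4 (pos 4,5,6,7,12,13,14,15): XOR of data positions = 0⊕1⊕1⊕1⊕0⊕1⊕1 = 1
p8 (pos 8,9,10,11,12,13,14,15): XOR of data positions = 0⊕1⊕0⊕1⊕0⊕1⊕1 = 0
Codeword: 101101100101011

101101100101011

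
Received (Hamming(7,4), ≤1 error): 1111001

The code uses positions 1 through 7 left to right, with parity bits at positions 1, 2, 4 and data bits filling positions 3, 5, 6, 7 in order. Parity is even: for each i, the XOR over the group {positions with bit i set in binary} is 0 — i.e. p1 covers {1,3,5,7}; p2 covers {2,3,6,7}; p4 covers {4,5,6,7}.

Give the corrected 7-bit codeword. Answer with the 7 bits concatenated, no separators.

1101001

s1 (pos 1,3,5,7): 1⊕1⊕0⊕1 = 1
s2 (pos 2,3,6,7): 1⊕1⊕0⊕1 = 1
s4 (pos 4,5,6,7): 1⊕0⊕0⊕1 = 0
Syndrome s4…s1 = 011 → error at position 3.
Flip position 3: 1111001 → 1101001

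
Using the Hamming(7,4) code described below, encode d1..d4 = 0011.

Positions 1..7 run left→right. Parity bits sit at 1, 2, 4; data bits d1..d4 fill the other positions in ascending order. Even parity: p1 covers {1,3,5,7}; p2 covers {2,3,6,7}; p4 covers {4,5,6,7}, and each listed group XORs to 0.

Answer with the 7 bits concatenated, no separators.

1000011

Place data at non-parity positions: p1 p2 0 p4 0 1 1
p1 (pos 1,3,5,7): XOR of data positions = 0⊕0⊕1 = 1
p2 (pos 2,3,6,7): XOR of data positions = 0⊕1⊕1 = 0
p4 (pos 4,5,6,7): XOR of data positions = 0⊕1⊕1 = 0
Codeword: 1000011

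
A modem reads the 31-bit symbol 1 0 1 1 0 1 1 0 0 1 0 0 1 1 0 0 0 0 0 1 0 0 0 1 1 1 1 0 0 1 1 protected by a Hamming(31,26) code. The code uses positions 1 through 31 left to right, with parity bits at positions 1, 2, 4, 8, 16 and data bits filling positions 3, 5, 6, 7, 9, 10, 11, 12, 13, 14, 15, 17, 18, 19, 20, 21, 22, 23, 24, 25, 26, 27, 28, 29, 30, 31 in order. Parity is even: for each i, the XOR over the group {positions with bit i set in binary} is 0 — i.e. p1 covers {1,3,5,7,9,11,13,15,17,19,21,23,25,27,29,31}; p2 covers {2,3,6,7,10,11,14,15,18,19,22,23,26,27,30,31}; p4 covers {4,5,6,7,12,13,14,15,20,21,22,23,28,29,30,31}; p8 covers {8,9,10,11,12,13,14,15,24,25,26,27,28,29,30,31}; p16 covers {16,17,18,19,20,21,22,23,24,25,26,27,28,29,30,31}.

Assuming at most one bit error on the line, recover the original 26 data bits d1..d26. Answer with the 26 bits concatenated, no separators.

s1 (pos 1,3,5,7,9,11,13,15,17,19,21,23,25,27,29,31): 1⊕1⊕0⊕1⊕0⊕0⊕1⊕0⊕0⊕0⊕0⊕0⊕1⊕1⊕0⊕1 = 1
s2 (pos 2,3,6,7,10,11,14,15,18,19,22,23,26,27,30,31): 0⊕1⊕1⊕1⊕1⊕0⊕1⊕0⊕0⊕0⊕0⊕0⊕1⊕1⊕1⊕1 = 1
s4 (pos 4,5,6,7,12,13,14,15,20,21,22,23,28,29,30,31): 1⊕0⊕1⊕1⊕0⊕1⊕1⊕0⊕1⊕0⊕0⊕0⊕0⊕0⊕1⊕1 = 0
s8 (pos 8,9,10,11,12,13,14,15,24,25,26,27,28,29,30,31): 0⊕0⊕1⊕0⊕0⊕1⊕1⊕0⊕1⊕1⊕1⊕1⊕0⊕0⊕1⊕1 = 1
s16 (pos 16,17,18,19,20,21,22,23,24,25,26,27,28,29,30,31): 0⊕0⊕0⊕0⊕1⊕0⊕0⊕0⊕1⊕1⊕1⊕1⊕0⊕0⊕1⊕1 = 1
Syndrome s16…s1 = 11011 → error at position 27.
Flip position 27: 1011011001001100000100011110011 → 1011011001001100000100011100011
Read data bits from positions 3,5,6,7,9,10,11,12,13,14,15,17,18,19,20,21,22,23,24,25,26,27,28,29,30,31: 10110100110000100011100011

10110100110000100011100011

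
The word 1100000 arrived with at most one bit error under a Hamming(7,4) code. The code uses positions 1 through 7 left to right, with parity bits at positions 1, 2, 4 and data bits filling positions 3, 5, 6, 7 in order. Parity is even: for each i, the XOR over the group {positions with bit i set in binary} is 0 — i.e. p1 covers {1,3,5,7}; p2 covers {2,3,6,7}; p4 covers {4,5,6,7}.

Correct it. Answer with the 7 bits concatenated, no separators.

1110000

s1 (pos 1,3,5,7): 1⊕0⊕0⊕0 = 1
s2 (pos 2,3,6,7): 1⊕0⊕0⊕0 = 1
s4 (pos 4,5,6,7): 0⊕0⊕0⊕0 = 0
Syndrome s4…s1 = 011 → error at position 3.
Flip position 3: 1100000 → 1110000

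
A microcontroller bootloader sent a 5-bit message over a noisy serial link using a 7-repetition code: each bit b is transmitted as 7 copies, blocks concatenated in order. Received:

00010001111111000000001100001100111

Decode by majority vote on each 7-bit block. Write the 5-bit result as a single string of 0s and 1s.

01001

Block 1 (0001000): 1 one → 0
Block 2 (1111111): 7 ones → 1
Block 3 (0000000): 0 ones → 0
Block 4 (0110000): 2 ones → 0
Block 5 (1100111): 5 ones → 1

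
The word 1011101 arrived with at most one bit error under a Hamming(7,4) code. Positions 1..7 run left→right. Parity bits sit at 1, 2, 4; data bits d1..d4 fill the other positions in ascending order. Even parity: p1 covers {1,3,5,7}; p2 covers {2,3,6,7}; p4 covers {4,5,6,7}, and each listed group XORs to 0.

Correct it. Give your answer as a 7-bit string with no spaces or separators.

s1 (pos 1,3,5,7): 1⊕1⊕1⊕1 = 0
s2 (pos 2,3,6,7): 0⊕1⊕0⊕1 = 0
s4 (pos 4,5,6,7): 1⊕1⊕0⊕1 = 1
Syndrome s4…s1 = 100 → error at position 4.
Flip position 4: 1011101 → 1010101

1010101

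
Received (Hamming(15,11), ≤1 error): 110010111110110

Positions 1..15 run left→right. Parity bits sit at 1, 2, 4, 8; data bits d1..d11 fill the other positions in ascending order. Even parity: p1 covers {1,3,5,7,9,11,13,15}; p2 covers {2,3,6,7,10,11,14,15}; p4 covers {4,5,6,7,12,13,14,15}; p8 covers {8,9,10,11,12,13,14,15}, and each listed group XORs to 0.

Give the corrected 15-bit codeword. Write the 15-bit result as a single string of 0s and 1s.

100010111110110

s1 (pos 1,3,5,7,9,11,13,15): 1⊕0⊕1⊕1⊕1⊕1⊕1⊕0 = 0
s2 (pos 2,3,6,7,10,11,14,15): 1⊕0⊕0⊕1⊕1⊕1⊕1⊕0 = 1
s4 (pos 4,5,6,7,12,13,14,15): 0⊕1⊕0⊕1⊕0⊕1⊕1⊕0 = 0
s8 (pos 8,9,10,11,12,13,14,15): 1⊕1⊕1⊕1⊕0⊕1⊕1⊕0 = 0
Syndrome s8…s1 = 0010 → error at position 2.
Flip position 2: 110010111110110 → 100010111110110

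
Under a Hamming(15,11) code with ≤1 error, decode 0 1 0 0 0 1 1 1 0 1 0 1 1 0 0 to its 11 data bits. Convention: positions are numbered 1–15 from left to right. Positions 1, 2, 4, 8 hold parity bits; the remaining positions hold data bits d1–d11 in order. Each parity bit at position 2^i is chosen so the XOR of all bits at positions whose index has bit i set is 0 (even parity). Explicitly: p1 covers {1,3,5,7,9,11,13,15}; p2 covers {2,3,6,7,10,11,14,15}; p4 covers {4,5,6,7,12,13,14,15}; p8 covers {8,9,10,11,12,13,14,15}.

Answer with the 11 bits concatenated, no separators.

s1 (pos 1,3,5,7,9,11,13,15): 0⊕0⊕0⊕1⊕0⊕0⊕1⊕0 = 0
s2 (pos 2,3,6,7,10,11,14,15): 1⊕0⊕1⊕1⊕1⊕0⊕0⊕0 = 0
s4 (pos 4,5,6,7,12,13,14,15): 0⊕0⊕1⊕1⊕1⊕1⊕0⊕0 = 0
s8 (pos 8,9,10,11,12,13,14,15): 1⊕0⊕1⊕0⊕1⊕1⊕0⊕0 = 0
Syndrome s8…s1 = 0000 → no error.
Read data bits from positions 3,5,6,7,9,10,11,12,13,14,15: 00110101100

00110101100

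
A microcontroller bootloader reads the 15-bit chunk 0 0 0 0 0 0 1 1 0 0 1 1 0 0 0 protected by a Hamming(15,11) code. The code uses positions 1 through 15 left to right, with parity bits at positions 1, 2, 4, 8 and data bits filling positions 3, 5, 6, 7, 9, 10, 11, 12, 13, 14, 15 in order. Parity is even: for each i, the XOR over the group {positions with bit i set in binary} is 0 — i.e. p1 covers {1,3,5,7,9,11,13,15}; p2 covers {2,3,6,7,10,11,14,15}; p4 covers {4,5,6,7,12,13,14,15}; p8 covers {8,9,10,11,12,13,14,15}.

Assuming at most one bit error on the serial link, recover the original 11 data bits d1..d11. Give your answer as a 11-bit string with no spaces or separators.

s1 (pos 1,3,5,7,9,11,13,15): 0⊕0⊕0⊕1⊕0⊕1⊕0⊕0 = 0
s2 (pos 2,3,6,7,10,11,14,15): 0⊕0⊕0⊕1⊕0⊕1⊕0⊕0 = 0
s4 (pos 4,5,6,7,12,13,14,15): 0⊕0⊕0⊕1⊕1⊕0⊕0⊕0 = 0
s8 (pos 8,9,10,11,12,13,14,15): 1⊕0⊕0⊕1⊕1⊕0⊕0⊕0 = 1
Syndrome s8…s1 = 1000 → error at position 8.
Flip position 8: 000000110011000 → 000000100011000
Read data bits from positions 3,5,6,7,9,10,11,12,13,14,15: 00010011000

00010011000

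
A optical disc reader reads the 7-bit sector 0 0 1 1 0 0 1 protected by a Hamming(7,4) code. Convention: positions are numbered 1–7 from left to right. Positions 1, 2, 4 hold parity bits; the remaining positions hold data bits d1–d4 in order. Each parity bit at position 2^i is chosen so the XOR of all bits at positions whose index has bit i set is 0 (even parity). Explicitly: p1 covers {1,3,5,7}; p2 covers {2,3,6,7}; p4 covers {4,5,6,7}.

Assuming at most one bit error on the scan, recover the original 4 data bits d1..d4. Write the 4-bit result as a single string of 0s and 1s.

s1 (pos 1,3,5,7): 0⊕1⊕0⊕1 = 0
s2 (pos 2,3,6,7): 0⊕1⊕0⊕1 = 0
s4 (pos 4,5,6,7): 1⊕0⊕0⊕1 = 0
Syndrome s4…s1 = 000 → no error.
Read data bits from positions 3,5,6,7: 1001

1001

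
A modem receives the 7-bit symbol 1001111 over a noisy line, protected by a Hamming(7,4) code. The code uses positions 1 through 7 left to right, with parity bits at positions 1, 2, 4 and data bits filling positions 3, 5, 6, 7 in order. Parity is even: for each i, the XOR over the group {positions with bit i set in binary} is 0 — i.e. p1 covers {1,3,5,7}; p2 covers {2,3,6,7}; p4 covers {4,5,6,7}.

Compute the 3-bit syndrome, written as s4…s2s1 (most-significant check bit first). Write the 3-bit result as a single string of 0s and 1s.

s1 (pos 1,3,5,7): 1⊕0⊕1⊕1 = 1
s2 (pos 2,3,6,7): 0⊕0⊕1⊕1 = 0
s4 (pos 4,5,6,7): 1⊕1⊕1⊕1 = 0
Syndrome s4…s1 = 001 → error at position 1.

001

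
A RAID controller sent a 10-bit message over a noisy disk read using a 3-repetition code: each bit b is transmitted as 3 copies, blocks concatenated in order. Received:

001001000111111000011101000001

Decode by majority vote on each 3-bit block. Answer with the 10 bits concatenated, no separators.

Block 1 (001): 1 one → 0
Block 2 (001): 1 one → 0
Block 3 (000): 0 ones → 0
Block 4 (111): 3 ones → 1
Block 5 (111): 3 ones → 1
Block 6 (000): 0 ones → 0
Block 7 (011): 2 ones → 1
Block 8 (101): 2 ones → 1
Block 9 (000): 0 ones → 0
Block 10 (001): 1 one → 0

0001101100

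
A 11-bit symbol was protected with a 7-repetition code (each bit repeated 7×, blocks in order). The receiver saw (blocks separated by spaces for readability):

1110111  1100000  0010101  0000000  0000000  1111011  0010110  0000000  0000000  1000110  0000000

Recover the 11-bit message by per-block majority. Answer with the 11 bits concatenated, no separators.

10000100000

Block 1 (1110111): 6 ones → 1
Block 2 (1100000): 2 ones → 0
Block 3 (0010101): 3 ones → 0
Block 4 (0000000): 0 ones → 0
Block 5 (0000000): 0 ones → 0
Block 6 (1111011): 6 ones → 1
Block 7 (0010110): 3 ones → 0
Block 8 (0000000): 0 ones → 0
Block 9 (0000000): 0 ones → 0
Block 10 (1000110): 3 ones → 0
Block 11 (0000000): 0 ones → 0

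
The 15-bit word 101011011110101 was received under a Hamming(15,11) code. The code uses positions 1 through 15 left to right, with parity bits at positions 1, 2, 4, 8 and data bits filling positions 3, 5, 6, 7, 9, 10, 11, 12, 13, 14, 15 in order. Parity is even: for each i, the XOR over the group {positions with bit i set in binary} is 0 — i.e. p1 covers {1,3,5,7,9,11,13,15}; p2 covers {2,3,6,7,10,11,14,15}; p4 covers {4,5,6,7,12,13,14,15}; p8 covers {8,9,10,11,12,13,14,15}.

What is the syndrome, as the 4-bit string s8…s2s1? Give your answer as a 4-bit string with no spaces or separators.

s1 (pos 1,3,5,7,9,11,13,15): 1⊕1⊕1⊕0⊕1⊕1⊕1⊕1 = 1
s2 (pos 2,3,6,7,10,11,14,15): 0⊕1⊕1⊕0⊕1⊕1⊕0⊕1 = 1
s4 (pos 4,5,6,7,12,13,14,15): 0⊕1⊕1⊕0⊕0⊕1⊕0⊕1 = 0
s8 (pos 8,9,10,11,12,13,14,15): 1⊕1⊕1⊕1⊕0⊕1⊕0⊕1 = 0
Syndrome s8…s1 = 0011 → error at position 3.

0011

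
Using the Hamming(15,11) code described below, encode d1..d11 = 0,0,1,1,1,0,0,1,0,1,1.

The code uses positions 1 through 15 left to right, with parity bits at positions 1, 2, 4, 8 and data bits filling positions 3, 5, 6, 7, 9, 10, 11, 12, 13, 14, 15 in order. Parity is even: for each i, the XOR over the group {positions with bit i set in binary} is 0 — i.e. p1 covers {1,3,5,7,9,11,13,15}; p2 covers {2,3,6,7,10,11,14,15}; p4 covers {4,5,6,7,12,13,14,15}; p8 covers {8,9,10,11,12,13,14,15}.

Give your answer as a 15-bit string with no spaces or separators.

100101101001011

Place data at non-parity positions: p1 p2 0 p4 0 1 1 p8 1 0 0 1 0 1 1
p1 (pos 1,3,5,7,9,11,13,15): XOR of data positions = 0⊕0⊕1⊕1⊕0⊕0⊕1 = 1
p2 (pos 2,3,6,7,10,11,14,15): XOR of data positions = 0⊕1⊕1⊕0⊕0⊕1⊕1 = 0
p4 (pos 4,5,6,7,12,13,14,15): XOR of data positions = 0⊕1⊕1⊕1⊕0⊕1⊕1 = 1
p8 (pos 8,9,10,11,12,13,14,15): XOR of data positions = 1⊕0⊕0⊕1⊕0⊕1⊕1 = 0
Codeword: 100101101001011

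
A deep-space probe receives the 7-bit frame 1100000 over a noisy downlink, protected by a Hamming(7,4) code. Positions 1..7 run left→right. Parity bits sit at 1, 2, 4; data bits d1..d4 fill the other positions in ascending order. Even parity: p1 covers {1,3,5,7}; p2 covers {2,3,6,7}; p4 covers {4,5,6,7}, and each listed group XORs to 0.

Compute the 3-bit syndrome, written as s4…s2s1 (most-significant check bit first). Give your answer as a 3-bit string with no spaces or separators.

s1 (pos 1,3,5,7): 1⊕0⊕0⊕0 = 1
s2 (pos 2,3,6,7): 1⊕0⊕0⊕0 = 1
s4 (pos 4,5,6,7): 0⊕0⊕0⊕0 = 0
Syndrome s4…s1 = 011 → error at position 3.

011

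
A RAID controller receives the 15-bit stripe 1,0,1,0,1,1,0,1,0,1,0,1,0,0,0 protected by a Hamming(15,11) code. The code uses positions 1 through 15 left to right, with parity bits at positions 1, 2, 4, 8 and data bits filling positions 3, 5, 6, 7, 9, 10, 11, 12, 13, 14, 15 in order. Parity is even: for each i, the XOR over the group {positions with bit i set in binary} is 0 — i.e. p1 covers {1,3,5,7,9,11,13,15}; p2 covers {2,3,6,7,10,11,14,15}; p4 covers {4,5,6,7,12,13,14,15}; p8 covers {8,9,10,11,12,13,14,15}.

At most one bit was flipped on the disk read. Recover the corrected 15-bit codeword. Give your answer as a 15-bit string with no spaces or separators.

s1 (pos 1,3,5,7,9,11,13,15): 1⊕1⊕1⊕0⊕0⊕0⊕0⊕0 = 1
s2 (pos 2,3,6,7,10,11,14,15): 0⊕1⊕1⊕0⊕1⊕0⊕0⊕0 = 1
s4 (pos 4,5,6,7,12,13,14,15): 0⊕1⊕1⊕0⊕1⊕0⊕0⊕0 = 1
s8 (pos 8,9,10,11,12,13,14,15): 1⊕0⊕1⊕0⊕1⊕0⊕0⊕0 = 1
Syndrome s8…s1 = 1111 → error at position 15.
Flip position 15: 101011010101000 → 101011010101001

101011010101001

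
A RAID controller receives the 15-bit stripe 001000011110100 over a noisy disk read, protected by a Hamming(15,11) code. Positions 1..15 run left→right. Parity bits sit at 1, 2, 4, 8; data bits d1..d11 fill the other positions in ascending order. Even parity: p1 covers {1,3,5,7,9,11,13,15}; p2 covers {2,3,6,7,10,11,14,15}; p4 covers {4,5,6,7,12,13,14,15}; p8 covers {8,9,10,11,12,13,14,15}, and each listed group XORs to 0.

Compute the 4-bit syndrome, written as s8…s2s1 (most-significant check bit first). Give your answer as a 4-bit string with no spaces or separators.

1110

s1 (pos 1,3,5,7,9,11,13,15): 0⊕1⊕0⊕0⊕1⊕1⊕1⊕0 = 0
s2 (pos 2,3,6,7,10,11,14,15): 0⊕1⊕0⊕0⊕1⊕1⊕0⊕0 = 1
s4 (pos 4,5,6,7,12,13,14,15): 0⊕0⊕0⊕0⊕0⊕1⊕0⊕0 = 1
s8 (pos 8,9,10,11,12,13,14,15): 1⊕1⊕1⊕1⊕0⊕1⊕0⊕0 = 1
Syndrome s8…s1 = 1110 → error at position 14.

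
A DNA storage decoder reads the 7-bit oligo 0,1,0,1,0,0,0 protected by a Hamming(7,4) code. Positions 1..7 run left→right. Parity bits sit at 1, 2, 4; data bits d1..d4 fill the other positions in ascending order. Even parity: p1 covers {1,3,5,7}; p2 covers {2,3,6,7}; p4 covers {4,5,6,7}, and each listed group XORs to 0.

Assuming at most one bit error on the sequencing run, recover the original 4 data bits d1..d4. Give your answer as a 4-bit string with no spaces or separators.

s1 (pos 1,3,5,7): 0⊕0⊕0⊕0 = 0
s2 (pos 2,3,6,7): 1⊕0⊕0⊕0 = 1
s4 (pos 4,5,6,7): 1⊕0⊕0⊕0 = 1
Syndrome s4…s1 = 110 → error at position 6.
Flip position 6: 0101000 → 0101010
Read data bits from positions 3,5,6,7: 0010

0010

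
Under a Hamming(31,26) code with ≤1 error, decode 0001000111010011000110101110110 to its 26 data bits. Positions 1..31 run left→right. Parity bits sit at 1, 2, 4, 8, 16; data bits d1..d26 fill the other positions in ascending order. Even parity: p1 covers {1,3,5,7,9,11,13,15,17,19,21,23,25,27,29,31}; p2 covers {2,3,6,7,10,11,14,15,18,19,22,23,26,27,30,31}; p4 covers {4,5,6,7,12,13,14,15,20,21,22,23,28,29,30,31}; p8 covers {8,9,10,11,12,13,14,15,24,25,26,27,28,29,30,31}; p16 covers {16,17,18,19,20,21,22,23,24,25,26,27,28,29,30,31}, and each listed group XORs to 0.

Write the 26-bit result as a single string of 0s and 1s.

s1 (pos 1,3,5,7,9,11,13,15,17,19,21,23,25,27,29,31): 0⊕0⊕0⊕0⊕1⊕0⊕0⊕1⊕0⊕0⊕1⊕1⊕1⊕1⊕1⊕0 = 1
s2 (pos 2,3,6,7,10,11,14,15,18,19,22,23,26,27,30,31): 0⊕0⊕0⊕0⊕1⊕0⊕0⊕1⊕0⊕0⊕0⊕1⊕1⊕1⊕1⊕0 = 0
s4 (pos 4,5,6,7,12,13,14,15,20,21,22,23,28,29,30,31): 1⊕0⊕0⊕0⊕1⊕0⊕0⊕1⊕1⊕1⊕0⊕1⊕0⊕1⊕1⊕0 = 0
s8 (pos 8,9,10,11,12,13,14,15,24,25,26,27,28,29,30,31): 1⊕1⊕1⊕0⊕1⊕0⊕0⊕1⊕0⊕1⊕1⊕1⊕0⊕1⊕1⊕0 = 0
s16 (pos 16,17,18,19,20,21,22,23,24,25,26,27,28,29,30,31): 1⊕0⊕0⊕0⊕1⊕1⊕0⊕1⊕0⊕1⊕1⊕1⊕0⊕1⊕1⊕0 = 1
Syndrome s16…s1 = 10001 → error at position 17.
Flip position 17: 0001000111010011000110101110110 → 0001000111010011100110101110110
Read data bits from positions 3,5,6,7,9,10,11,12,13,14,15,17,18,19,20,21,22,23,24,25,26,27,28,29,30,31: 00001101001100110101110110

00001101001100110101110110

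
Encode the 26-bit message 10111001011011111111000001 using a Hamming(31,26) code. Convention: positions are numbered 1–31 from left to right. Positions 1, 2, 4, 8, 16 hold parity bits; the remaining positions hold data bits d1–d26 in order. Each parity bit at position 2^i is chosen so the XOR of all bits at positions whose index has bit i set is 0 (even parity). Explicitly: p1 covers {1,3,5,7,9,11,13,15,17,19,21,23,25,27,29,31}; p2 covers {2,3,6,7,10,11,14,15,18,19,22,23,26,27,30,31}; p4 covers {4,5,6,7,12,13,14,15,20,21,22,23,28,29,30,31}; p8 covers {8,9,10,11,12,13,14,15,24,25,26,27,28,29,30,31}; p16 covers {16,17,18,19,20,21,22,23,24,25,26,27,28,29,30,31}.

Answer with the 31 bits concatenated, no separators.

1010011110010111011111111000001

Place data at non-parity positions: p1 p2 1 p4 0 1 1 p8 1 0 0 1 0 1 1 p16 0 1 1 1 1 1 1 1 1 0 0 0 0 0 1
p1 (pos 1,3,5,7,9,11,13,15,17,19,21,23,25,27,29,31): XOR of data positions = 1⊕0⊕1⊕1⊕0⊕0⊕1⊕0⊕1⊕1⊕1⊕1⊕0⊕0⊕1 = 1
p2 (pos 2,3,6,7,10,11,14,15,18,19,22,23,26,27,30,31): XOR of data positions = 1⊕1⊕1⊕0⊕0⊕1⊕1⊕1⊕1⊕1⊕1⊕0⊕0⊕0⊕1 = 0
p4 (pos 4,5,6,7,12,13,14,15,20,21,22,23,28,29,30,31): XOR of data positions = 0⊕1⊕1⊕1⊕0⊕1⊕1⊕1⊕1⊕1⊕1⊕0⊕0⊕0⊕1 = 0
p8 (pos 8,9,10,11,12,13,14,15,24,25,26,27,28,29,30,31): XOR of data positions = 1⊕0⊕0⊕1⊕0⊕1⊕1⊕1⊕1⊕0⊕0⊕0⊕0⊕0⊕1 = 1
p16 (pos 16,17,18,19,20,21,22,23,24,25,26,27,28,29,30,31): XOR of data positions = 0⊕1⊕1⊕1⊕1⊕1⊕1⊕1⊕1⊕0⊕0⊕0⊕0⊕0⊕1 = 1
Codeword: 1010011110010111011111111000001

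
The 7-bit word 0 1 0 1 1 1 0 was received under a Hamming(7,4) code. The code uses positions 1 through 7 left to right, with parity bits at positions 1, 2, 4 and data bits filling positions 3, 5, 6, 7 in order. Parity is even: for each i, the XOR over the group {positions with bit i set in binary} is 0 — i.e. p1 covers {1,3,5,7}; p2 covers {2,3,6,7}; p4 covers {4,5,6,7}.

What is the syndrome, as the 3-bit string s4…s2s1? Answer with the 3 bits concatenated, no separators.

101

s1 (pos 1,3,5,7): 0⊕0⊕1⊕0 = 1
s2 (pos 2,3,6,7): 1⊕0⊕1⊕0 = 0
s4 (pos 4,5,6,7): 1⊕1⊕1⊕0 = 1
Syndrome s4…s1 = 101 → error at position 5.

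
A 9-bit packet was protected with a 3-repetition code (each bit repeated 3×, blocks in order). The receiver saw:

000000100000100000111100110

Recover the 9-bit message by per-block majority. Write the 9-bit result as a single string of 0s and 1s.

Block 1 (000): 0 ones → 0
Block 2 (000): 0 ones → 0
Block 3 (100): 1 one → 0
Block 4 (000): 0 ones → 0
Block 5 (100): 1 one → 0
Block 6 (000): 0 ones → 0
Block 7 (111): 3 ones → 1
Block 8 (100): 1 one → 0
Block 9 (110): 2 ones → 1

000000101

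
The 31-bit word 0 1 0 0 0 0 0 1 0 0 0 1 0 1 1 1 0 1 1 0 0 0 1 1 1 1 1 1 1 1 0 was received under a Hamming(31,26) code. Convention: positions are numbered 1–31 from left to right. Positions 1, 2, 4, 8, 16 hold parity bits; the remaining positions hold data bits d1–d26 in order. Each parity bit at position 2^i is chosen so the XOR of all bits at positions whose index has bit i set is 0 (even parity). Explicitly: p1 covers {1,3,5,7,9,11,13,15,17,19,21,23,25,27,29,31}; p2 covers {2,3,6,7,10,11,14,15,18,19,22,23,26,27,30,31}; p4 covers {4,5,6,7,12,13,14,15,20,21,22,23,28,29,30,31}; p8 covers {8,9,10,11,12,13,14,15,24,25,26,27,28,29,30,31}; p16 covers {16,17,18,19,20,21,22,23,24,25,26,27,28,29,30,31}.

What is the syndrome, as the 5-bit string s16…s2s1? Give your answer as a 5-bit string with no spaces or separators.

11110

s1 (pos 1,3,5,7,9,11,13,15,17,19,21,23,25,27,29,31): 0⊕0⊕0⊕0⊕0⊕0⊕0⊕1⊕0⊕1⊕0⊕1⊕1⊕1⊕1⊕0 = 0
s2 (pos 2,3,6,7,10,11,14,15,18,19,22,23,26,27,30,31): 1⊕0⊕0⊕0⊕0⊕0⊕1⊕1⊕1⊕1⊕0⊕1⊕1⊕1⊕1⊕0 = 1
s4 (pos 4,5,6,7,12,13,14,15,20,21,22,23,28,29,30,31): 0⊕0⊕0⊕0⊕1⊕0⊕1⊕1⊕0⊕0⊕0⊕1⊕1⊕1⊕1⊕0 = 1
s8 (pos 8,9,10,11,12,13,14,15,24,25,26,27,28,29,30,31): 1⊕0⊕0⊕0⊕1⊕0⊕1⊕1⊕1⊕1⊕1⊕1⊕1⊕1⊕1⊕0 = 1
s16 (pos 16,17,18,19,20,21,22,23,24,25,26,27,28,29,30,31): 1⊕0⊕1⊕1⊕0⊕0⊕0⊕1⊕1⊕1⊕1⊕1⊕1⊕1⊕1⊕0 = 1
Syndrome s16…s1 = 11110 → error at position 30.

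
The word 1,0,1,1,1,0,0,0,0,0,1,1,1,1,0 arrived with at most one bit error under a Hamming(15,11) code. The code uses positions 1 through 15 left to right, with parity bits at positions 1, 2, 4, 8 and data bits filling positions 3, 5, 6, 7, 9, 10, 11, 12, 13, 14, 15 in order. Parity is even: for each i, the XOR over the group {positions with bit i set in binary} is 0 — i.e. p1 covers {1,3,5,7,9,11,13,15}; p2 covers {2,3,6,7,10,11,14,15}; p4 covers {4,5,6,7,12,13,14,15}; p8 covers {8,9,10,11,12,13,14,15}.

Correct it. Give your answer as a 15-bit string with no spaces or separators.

s1 (pos 1,3,5,7,9,11,13,15): 1⊕1⊕1⊕0⊕0⊕1⊕1⊕0 = 1
s2 (pos 2,3,6,7,10,11,14,15): 0⊕1⊕0⊕0⊕0⊕1⊕1⊕0 = 1
s4 (pos 4,5,6,7,12,13,14,15): 1⊕1⊕0⊕0⊕1⊕1⊕1⊕0 = 1
s8 (pos 8,9,10,11,12,13,14,15): 0⊕0⊕0⊕1⊕1⊕1⊕1⊕0 = 0
Syndrome s8…s1 = 0111 → error at position 7.
Flip position 7: 101110000011110 → 101110100011110

101110100011110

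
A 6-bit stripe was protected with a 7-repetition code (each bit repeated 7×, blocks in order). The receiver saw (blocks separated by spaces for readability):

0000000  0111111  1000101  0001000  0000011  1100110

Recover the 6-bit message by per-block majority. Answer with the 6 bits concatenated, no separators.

010001

Block 1 (0000000): 0 ones → 0
Block 2 (0111111): 6 ones → 1
Block 3 (1000101): 3 ones → 0
Block 4 (0001000): 1 one → 0
Block 5 (0000011): 2 ones → 0
Block 6 (1100110): 4 ones → 1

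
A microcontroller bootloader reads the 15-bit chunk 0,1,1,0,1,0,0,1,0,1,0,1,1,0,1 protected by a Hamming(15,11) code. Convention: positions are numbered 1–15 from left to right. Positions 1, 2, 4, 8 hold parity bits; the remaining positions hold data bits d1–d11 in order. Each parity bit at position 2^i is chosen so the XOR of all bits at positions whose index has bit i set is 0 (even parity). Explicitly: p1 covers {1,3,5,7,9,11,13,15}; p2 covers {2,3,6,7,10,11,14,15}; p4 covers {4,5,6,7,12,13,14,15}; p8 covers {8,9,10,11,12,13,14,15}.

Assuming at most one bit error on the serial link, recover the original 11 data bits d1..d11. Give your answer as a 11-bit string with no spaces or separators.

s1 (pos 1,3,5,7,9,11,13,15): 0⊕1⊕1⊕0⊕0⊕0⊕1⊕1 = 0
s2 (pos 2,3,6,7,10,11,14,15): 1⊕1⊕0⊕0⊕1⊕0⊕0⊕1 = 0
s4 (pos 4,5,6,7,12,13,14,15): 0⊕1⊕0⊕0⊕1⊕1⊕0⊕1 = 0
s8 (pos 8,9,10,11,12,13,14,15): 1⊕0⊕1⊕0⊕1⊕1⊕0⊕1 = 1
Syndrome s8…s1 = 1000 → error at position 8.
Flip position 8: 011010010101101 → 011010000101101
Read data bits from positions 3,5,6,7,9,10,11,12,13,14,15: 11000101101

11000101101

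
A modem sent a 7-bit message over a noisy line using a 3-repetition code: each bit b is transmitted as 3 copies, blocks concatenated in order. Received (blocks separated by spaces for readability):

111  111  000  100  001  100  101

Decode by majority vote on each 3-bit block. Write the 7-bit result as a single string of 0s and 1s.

1100001

Block 1 (111): 3 ones → 1
Block 2 (111): 3 ones → 1
Block 3 (000): 0 ones → 0
Block 4 (100): 1 one → 0
Block 5 (001): 1 one → 0
Block 6 (100): 1 one → 0
Block 7 (101): 2 ones → 1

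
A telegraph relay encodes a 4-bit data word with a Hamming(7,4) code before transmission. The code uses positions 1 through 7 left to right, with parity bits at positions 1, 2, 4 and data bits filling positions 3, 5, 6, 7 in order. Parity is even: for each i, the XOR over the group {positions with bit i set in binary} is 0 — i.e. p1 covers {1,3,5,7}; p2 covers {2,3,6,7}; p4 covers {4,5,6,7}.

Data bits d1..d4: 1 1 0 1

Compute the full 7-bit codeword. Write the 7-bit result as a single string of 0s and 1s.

Place data at non-parity positions: p1 p2 1 p4 1 0 1
p1 (pos 1,3,5,7): XOR of data positions = 1⊕1⊕1 = 1
p2 (pos 2,3,6,7): XOR of data positions = 1⊕0⊕1 = 0
p4 (pos 4,5,6,7): XOR of data positions = 1⊕0⊕1 = 0
Codeword: 1010101

1010101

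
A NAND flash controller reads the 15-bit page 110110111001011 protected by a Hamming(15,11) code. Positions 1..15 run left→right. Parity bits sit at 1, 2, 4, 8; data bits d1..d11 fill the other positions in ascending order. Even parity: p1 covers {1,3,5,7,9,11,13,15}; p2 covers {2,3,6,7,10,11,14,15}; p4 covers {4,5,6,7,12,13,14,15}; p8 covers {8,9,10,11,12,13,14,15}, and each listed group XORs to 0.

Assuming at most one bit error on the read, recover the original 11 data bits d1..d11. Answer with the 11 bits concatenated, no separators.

01010001011

s1 (pos 1,3,5,7,9,11,13,15): 1⊕0⊕1⊕1⊕1⊕0⊕0⊕1 = 1
s2 (pos 2,3,6,7,10,11,14,15): 1⊕0⊕0⊕1⊕0⊕0⊕1⊕1 = 0
s4 (pos 4,5,6,7,12,13,14,15): 1⊕1⊕0⊕1⊕1⊕0⊕1⊕1 = 0
s8 (pos 8,9,10,11,12,13,14,15): 1⊕1⊕0⊕0⊕1⊕0⊕1⊕1 = 1
Syndrome s8…s1 = 1001 → error at position 9.
Flip position 9: 110110111001011 → 110110110001011
Read data bits from positions 3,5,6,7,9,10,11,12,13,14,15: 01010001011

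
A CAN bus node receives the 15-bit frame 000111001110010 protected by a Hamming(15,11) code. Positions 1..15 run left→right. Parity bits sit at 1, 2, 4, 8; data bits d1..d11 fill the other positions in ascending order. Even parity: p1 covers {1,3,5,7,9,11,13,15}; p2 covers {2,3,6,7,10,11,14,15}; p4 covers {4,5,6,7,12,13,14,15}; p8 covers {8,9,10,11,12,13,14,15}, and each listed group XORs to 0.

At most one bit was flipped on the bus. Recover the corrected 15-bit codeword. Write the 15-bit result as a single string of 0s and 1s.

s1 (pos 1,3,5,7,9,11,13,15): 0⊕0⊕1⊕0⊕1⊕1⊕0⊕0 = 1
s2 (pos 2,3,6,7,10,11,14,15): 0⊕0⊕1⊕0⊕1⊕1⊕1⊕0 = 0
s4 (pos 4,5,6,7,12,13,14,15): 1⊕1⊕1⊕0⊕0⊕0⊕1⊕0 = 0
s8 (pos 8,9,10,11,12,13,14,15): 0⊕1⊕1⊕1⊕0⊕0⊕1⊕0 = 0
Syndrome s8…s1 = 0001 → error at position 1.
Flip position 1: 000111001110010 → 100111001110010

100111001110010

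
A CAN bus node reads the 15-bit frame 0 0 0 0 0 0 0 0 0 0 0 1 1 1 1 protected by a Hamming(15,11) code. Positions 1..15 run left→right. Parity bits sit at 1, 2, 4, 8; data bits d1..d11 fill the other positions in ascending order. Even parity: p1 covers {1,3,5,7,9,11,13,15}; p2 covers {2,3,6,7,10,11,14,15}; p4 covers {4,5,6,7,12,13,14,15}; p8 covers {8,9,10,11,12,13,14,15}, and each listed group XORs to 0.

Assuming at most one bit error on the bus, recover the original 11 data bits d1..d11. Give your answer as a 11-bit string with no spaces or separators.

s1 (pos 1,3,5,7,9,11,13,15): 0⊕0⊕0⊕0⊕0⊕0⊕1⊕1 = 0
s2 (pos 2,3,6,7,10,11,14,15): 0⊕0⊕0⊕0⊕0⊕0⊕1⊕1 = 0
s4 (pos 4,5,6,7,12,13,14,15): 0⊕0⊕0⊕0⊕1⊕1⊕1⊕1 = 0
s8 (pos 8,9,10,11,12,13,14,15): 0⊕0⊕0⊕0⊕1⊕1⊕1⊕1 = 0
Syndrome s8…s1 = 0000 → no error.
Read data bits from positions 3,5,6,7,9,10,11,12,13,14,15: 00000001111

00000001111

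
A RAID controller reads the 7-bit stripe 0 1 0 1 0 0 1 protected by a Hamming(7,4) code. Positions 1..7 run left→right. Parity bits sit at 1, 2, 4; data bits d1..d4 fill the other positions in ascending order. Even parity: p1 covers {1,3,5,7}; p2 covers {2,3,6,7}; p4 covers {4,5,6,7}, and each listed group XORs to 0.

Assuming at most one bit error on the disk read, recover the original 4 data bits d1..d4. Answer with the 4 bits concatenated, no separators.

s1 (pos 1,3,5,7): 0⊕0⊕0⊕1 = 1
s2 (pos 2,3,6,7): 1⊕0⊕0⊕1 = 0
s4 (pos 4,5,6,7): 1⊕0⊕0⊕1 = 0
Syndrome s4…s1 = 001 → error at position 1.
Flip position 1: 0101001 → 1101001
Read data bits from positions 3,5,6,7: 0001

0001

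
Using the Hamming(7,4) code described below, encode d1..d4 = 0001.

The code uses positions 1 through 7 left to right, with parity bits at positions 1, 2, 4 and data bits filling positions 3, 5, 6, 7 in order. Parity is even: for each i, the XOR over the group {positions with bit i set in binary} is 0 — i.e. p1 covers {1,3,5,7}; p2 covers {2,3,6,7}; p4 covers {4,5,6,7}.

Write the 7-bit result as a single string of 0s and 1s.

1101001

Place data at non-parity positions: p1 p2 0 p4 0 0 1
p1 (pos 1,3,5,7): XOR of data positions = 0⊕0⊕1 = 1
p2 (pos 2,3,6,7): XOR of data positions = 0⊕0⊕1 = 1
p4 (pos 4,5,6,7): XOR of data positions = 0⊕0⊕1 = 1
Codeword: 1101001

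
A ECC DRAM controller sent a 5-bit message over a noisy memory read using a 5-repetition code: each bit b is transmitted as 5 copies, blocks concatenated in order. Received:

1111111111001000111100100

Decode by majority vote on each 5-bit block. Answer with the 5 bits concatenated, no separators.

11010

Block 1 (11111): 5 ones → 1
Block 2 (11111): 5 ones → 1
Block 3 (00100): 1 one → 0
Block 4 (01111): 4 ones → 1
Block 5 (00100): 1 one → 0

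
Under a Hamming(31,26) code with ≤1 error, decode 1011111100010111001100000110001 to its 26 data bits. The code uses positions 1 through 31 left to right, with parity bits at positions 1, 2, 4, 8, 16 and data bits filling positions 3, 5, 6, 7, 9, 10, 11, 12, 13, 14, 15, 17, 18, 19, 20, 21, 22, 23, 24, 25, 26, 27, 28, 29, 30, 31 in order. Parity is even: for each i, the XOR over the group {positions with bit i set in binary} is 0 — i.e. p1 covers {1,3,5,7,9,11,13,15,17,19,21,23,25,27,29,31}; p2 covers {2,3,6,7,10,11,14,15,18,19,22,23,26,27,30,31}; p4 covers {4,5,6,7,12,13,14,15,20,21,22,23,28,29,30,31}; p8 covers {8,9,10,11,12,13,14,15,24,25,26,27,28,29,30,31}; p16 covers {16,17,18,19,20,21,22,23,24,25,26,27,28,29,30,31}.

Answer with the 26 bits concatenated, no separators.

11110001001001100000110001

s1 (pos 1,3,5,7,9,11,13,15,17,19,21,23,25,27,29,31): 1⊕1⊕1⊕1⊕0⊕0⊕0⊕1⊕0⊕1⊕0⊕0⊕0⊕1⊕0⊕1 = 0
s2 (pos 2,3,6,7,10,11,14,15,18,19,22,23,26,27,30,31): 0⊕1⊕1⊕1⊕0⊕0⊕1⊕1⊕0⊕1⊕0⊕0⊕1⊕1⊕0⊕1 = 1
s4 (pos 4,5,6,7,12,13,14,15,20,21,22,23,28,29,30,31): 1⊕1⊕1⊕1⊕1⊕0⊕1⊕1⊕1⊕0⊕0⊕0⊕0⊕0⊕0⊕1 = 1
s8 (pos 8,9,10,11,12,13,14,15,24,25,26,27,28,29,30,31): 1⊕0⊕0⊕0⊕1⊕0⊕1⊕1⊕0⊕0⊕1⊕1⊕0⊕0⊕0⊕1 = 1
s16 (pos 16,17,18,19,20,21,22,23,24,25,26,27,28,29,30,31): 1⊕0⊕0⊕1⊕1⊕0⊕0⊕0⊕0⊕0⊕1⊕1⊕0⊕0⊕0⊕1 = 0
Syndrome s16…s1 = 01110 → error at position 14.
Flip position 14: 1011111100010111001100000110001 → 1011111100010011001100000110001
Read data bits from positions 3,5,6,7,9,10,11,12,13,14,15,17,18,19,20,21,22,23,24,25,26,27,28,29,30,31: 11110001001001100000110001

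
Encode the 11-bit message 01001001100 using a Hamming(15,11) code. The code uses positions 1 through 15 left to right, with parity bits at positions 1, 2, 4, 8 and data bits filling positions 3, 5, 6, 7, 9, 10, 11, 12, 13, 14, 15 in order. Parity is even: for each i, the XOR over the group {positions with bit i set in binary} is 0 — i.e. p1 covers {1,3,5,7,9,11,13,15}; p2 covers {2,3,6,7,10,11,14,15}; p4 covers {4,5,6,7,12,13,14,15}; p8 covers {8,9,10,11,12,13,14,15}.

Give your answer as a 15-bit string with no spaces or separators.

Place data at non-parity positions: p1 p2 0 p4 1 0 0 p8 1 0 0 1 1 0 0
p1 (pos 1,3,5,7,9,11,13,15): XOR of data positions = 0⊕1⊕0⊕1⊕0⊕1⊕0 = 1
p2 (pos 2,3,6,7,10,11,14,15): XOR of data positions = 0⊕0⊕0⊕0⊕0⊕0⊕0 = 0
p4 (pos 4,5,6,7,12,13,14,15): XOR of data positions = 1⊕0⊕0⊕1⊕1⊕0⊕0 = 1
p8 (pos 8,9,10,11,12,13,14,15): XOR of data positions = 1⊕0⊕0⊕1⊕1⊕0⊕0 = 1
Codeword: 100110011001100

100110011001100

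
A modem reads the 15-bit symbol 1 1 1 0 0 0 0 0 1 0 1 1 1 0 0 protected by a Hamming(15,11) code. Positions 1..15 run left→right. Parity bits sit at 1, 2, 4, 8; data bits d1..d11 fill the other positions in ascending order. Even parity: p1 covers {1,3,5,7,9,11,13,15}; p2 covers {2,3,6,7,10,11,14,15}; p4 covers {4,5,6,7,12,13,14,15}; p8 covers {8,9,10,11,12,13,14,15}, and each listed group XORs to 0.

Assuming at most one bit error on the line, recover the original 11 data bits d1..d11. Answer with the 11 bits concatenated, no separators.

00001011100

s1 (pos 1,3,5,7,9,11,13,15): 1⊕1⊕0⊕0⊕1⊕1⊕1⊕0 = 1
s2 (pos 2,3,6,7,10,11,14,15): 1⊕1⊕0⊕0⊕0⊕1⊕0⊕0 = 1
s4 (pos 4,5,6,7,12,13,14,15): 0⊕0⊕0⊕0⊕1⊕1⊕0⊕0 = 0
s8 (pos 8,9,10,11,12,13,14,15): 0⊕1⊕0⊕1⊕1⊕1⊕0⊕0 = 0
Syndrome s8…s1 = 0011 → error at position 3.
Flip position 3: 111000001011100 → 110000001011100
Read data bits from positions 3,5,6,7,9,10,11,12,13,14,15: 00001011100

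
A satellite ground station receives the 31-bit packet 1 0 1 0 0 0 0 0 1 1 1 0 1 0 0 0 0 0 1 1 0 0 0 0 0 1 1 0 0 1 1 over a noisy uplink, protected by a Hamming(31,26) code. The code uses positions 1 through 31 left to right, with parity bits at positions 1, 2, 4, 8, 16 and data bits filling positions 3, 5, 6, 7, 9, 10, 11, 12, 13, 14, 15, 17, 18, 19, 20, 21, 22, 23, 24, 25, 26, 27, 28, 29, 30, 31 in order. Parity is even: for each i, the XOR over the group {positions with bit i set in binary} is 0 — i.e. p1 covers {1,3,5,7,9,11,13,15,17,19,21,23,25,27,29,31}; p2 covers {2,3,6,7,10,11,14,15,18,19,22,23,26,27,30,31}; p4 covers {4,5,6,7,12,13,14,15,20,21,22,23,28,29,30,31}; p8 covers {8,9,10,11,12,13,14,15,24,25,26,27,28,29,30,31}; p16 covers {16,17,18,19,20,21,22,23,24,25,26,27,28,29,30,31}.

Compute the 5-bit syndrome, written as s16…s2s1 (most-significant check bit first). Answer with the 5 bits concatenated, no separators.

00000

s1 (pos 1,3,5,7,9,11,13,15,17,19,21,23,25,27,29,31): 1⊕1⊕0⊕0⊕1⊕1⊕1⊕0⊕0⊕1⊕0⊕0⊕0⊕1⊕0⊕1 = 0
s2 (pos 2,3,6,7,10,11,14,15,18,19,22,23,26,27,30,31): 0⊕1⊕0⊕0⊕1⊕1⊕0⊕0⊕0⊕1⊕0⊕0⊕1⊕1⊕1⊕1 = 0
s4 (pos 4,5,6,7,12,13,14,15,20,21,22,23,28,29,30,31): 0⊕0⊕0⊕0⊕0⊕1⊕0⊕0⊕1⊕0⊕0⊕0⊕0⊕0⊕1⊕1 = 0
s8 (pos 8,9,10,11,12,13,14,15,24,25,26,27,28,29,30,31): 0⊕1⊕1⊕1⊕0⊕1⊕0⊕0⊕0⊕0⊕1⊕1⊕0⊕0⊕1⊕1 = 0
s16 (pos 16,17,18,19,20,21,22,23,24,25,26,27,28,29,30,31): 0⊕0⊕0⊕1⊕1⊕0⊕0⊕0⊕0⊕0⊕1⊕1⊕0⊕0⊕1⊕1 = 0
Syndrome s16…s1 = 00000 → no error.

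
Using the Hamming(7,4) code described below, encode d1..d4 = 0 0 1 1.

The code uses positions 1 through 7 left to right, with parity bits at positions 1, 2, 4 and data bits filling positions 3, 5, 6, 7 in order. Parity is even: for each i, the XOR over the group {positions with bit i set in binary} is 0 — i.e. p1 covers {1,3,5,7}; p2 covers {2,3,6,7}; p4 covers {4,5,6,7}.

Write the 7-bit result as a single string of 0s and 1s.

Place data at non-parity positions: p1 p2 0 p4 0 1 1
p1 (pos 1,3,5,7): XOR of data positions = 0⊕0⊕1 = 1
p2 (pos 2,3,6,7): XOR of data positions = 0⊕1⊕1 = 0
p4 (pos 4,5,6,7): XOR of data positions = 0⊕1⊕1 = 0
Codeword: 1000011

1000011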